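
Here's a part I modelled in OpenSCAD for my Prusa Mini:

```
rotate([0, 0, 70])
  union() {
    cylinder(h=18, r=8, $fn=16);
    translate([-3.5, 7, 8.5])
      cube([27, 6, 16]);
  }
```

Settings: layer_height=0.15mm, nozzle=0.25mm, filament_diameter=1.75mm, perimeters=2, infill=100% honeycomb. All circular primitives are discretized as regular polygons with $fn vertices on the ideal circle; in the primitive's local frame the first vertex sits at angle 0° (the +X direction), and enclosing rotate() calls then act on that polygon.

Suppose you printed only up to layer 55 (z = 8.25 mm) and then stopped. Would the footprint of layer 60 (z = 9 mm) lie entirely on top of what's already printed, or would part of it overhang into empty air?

Compare the two slices. At z = 8.25: the cylinder: section is a regular 16-gon, circumradius r=8 (area = (16/2)·8.000²·sin(360°/16) = 195.93 mm²); the cube at (-3.5, 7) is absent (z outside [8.5, 24.5]); Merging all regions: only the r=8 cylinder is present, so the union is just that shape — area = 195.93 mm²; (whole slice rotated 70° about Z — lengths, areas and connectivity unchanged). At z = 9: the cylinder: section is a regular 16-gon, circumradius r=8 (area = (16/2)·8.000²·sin(360°/16) = 195.93 mm²); the 27×6 cube at (-3.5, 7) contributes its full rectangle (area 162.00 mm²); Combining (union): the regions partially overlap — summed areas 357.93 mm² minus the doubly-counted overlap 4.48 mm² gives 353.45 mm² — area = 353.45 mm²; (rotated 70° about Z; rotation is an isometry so areas/perimeters/island counts are preserved). Checking containment: at z = 9 the cross-section extends beyond the z = 8.25 cross-section by about 157.52 mm².

part overhangs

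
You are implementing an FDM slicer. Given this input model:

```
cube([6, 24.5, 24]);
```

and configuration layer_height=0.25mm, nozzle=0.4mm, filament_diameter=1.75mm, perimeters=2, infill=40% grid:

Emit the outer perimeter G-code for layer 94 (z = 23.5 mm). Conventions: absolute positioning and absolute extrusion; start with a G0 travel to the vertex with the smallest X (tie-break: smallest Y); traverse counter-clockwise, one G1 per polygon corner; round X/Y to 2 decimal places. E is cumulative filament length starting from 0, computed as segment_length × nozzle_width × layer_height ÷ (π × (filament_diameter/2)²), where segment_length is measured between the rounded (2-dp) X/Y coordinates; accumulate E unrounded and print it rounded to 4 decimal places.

At z = 23.5 mm: the 6×24.5 cube contributes its full rectangle. The outline is a single polygon with 4 vertices. Extrusion per mm of travel: 0.4 × 0.25 / (π × 0.875²) = 0.041575. Accumulating E over each segment gives final E = 2.5361.

G0 X0.00 Y0.00 Z23.50
G1 X6.00 Y0.00 E0.2495
G1 X6.00 Y24.50 E1.2680
G1 X0.00 Y24.50 E1.5175
G1 X0.00 Y0.00 E2.5361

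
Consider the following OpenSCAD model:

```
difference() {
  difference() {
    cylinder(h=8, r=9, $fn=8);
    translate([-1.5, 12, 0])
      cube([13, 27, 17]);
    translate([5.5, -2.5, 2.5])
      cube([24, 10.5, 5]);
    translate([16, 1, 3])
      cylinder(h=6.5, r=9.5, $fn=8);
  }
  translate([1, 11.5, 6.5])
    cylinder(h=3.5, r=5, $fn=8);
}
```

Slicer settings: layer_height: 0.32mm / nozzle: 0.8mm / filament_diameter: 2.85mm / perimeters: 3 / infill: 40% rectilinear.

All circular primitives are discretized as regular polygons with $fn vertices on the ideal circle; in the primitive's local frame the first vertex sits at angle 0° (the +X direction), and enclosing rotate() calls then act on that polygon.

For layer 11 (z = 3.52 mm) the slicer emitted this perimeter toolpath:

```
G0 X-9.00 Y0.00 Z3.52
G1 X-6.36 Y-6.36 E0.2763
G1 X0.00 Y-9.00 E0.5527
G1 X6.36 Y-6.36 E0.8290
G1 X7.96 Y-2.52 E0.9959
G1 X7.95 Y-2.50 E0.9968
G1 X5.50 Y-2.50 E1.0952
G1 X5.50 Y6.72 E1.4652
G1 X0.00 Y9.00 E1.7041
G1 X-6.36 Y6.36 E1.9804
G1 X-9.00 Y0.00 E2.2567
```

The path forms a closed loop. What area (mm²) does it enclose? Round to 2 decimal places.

Apply the shoelace formula to the sequence of (X, Y) vertices; enclosed area = 207.51 mm².

207.51 mm²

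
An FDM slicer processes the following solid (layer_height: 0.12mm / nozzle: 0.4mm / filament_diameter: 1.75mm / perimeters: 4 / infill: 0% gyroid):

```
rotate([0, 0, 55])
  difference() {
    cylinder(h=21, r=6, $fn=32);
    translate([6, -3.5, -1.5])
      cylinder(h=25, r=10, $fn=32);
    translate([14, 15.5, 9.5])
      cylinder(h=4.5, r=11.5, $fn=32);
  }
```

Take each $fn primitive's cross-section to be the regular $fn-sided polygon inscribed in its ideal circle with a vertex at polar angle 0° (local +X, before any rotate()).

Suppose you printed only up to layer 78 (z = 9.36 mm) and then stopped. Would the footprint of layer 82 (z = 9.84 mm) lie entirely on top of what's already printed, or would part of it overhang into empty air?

entirely on top

Compare the two slices. At z = 9.36: the r=6 cylinder contributes a regular 32-gon of circumradius 6 (area = (32/2)·6.000²·sin(360°/32) = 112.37 mm²); the r=10 cylinder at (6, -3.5) gives a regular 32-gon of circumradius 10 (constant along its height) (area = (32/2)·10.000²·sin(360°/32) = 312.14 mm²); the cylinder at (14, 15.5) is absent (z outside [9.5, 14]); Taking the first minus the rest: starting from the r=6 cylinder (112.37 mm²), the r=10 cylinder at (6, -3.5) partially overlaps it — only the 84.66 mm² overlap (of its 312.14 mm²) is removed, clipping the outline — area = 27.72 mm²; (whole slice rotated 55° about Z — lengths, areas and connectivity unchanged). At z = 9.84: the cylinder: section is a regular 32-gon, circumradius r=6 (area = (32/2)·6.000²·sin(360°/32) = 112.37 mm²); the cylinder at (6, -3.5): section is a regular 32-gon, circumradius r=10 (area = (32/2)·10.000²·sin(360°/32) = 312.14 mm²); the r=11.5 cylinder at (14, 15.5) gives a regular 32-gon of circumradius 11.5 (constant along its height) (area = (32/2)·11.500²·sin(360°/32) = 412.81 mm²); After the difference (first − rest): starting from the r=6 cylinder (112.37 mm²), the r=10 cylinder at (6, -3.5) partially overlaps it — only the 84.66 mm² overlap (of its 312.14 mm²) is removed, clipping the outline; the r=11.5 cylinder at (14, 15.5) misses the remaining region (no effect) — area = 27.72 mm²; (whole slice rotated 55° about Z — lengths, areas and connectivity unchanged). Checking containment: the cross-section at z = 9.84 is a subset of the cross-section at z = 9.36.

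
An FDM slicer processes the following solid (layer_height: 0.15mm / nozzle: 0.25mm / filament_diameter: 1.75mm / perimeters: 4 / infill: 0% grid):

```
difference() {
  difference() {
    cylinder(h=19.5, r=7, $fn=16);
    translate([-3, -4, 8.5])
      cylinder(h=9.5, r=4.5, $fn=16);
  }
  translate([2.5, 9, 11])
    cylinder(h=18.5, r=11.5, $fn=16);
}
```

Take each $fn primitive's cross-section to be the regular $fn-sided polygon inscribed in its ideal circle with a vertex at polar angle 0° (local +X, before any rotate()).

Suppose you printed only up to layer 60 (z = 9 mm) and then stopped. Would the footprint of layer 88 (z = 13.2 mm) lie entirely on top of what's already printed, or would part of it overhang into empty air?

entirely on top

Compare the two slices. At z = 9: the r=7 cylinder contributes a regular 16-gon of circumradius 7 (area = (16/2)·7.000²·sin(360°/16) = 150.01 mm²); the r=4.5 cylinder at (-3, -4) contributes a regular 16-gon of circumradius 4.5 (area = (16/2)·4.500²·sin(360°/16) = 61.99 mm²); After the difference (first − rest): starting from the r=7 cylinder (150.01 mm²), the r=4.5 cylinder at (-3, -4) partially overlaps it — only the 43.45 mm² overlap (of its 61.99 mm²) is removed, clipping the outline — area = 106.57 mm²; the cylinder at (2.5, 9) is not intersected at this z (z outside [11, 29.5]); After the difference (first − rest): none of the subtracted shapes is present at this height, so the result so far is unchanged — area = 106.57 mm². At z = 13.2: the r=7 cylinder gives a regular 16-gon of circumradius 7 (constant along its height) (area = (16/2)·7.000²·sin(360°/16) = 150.01 mm²); the r=4.5 cylinder at (-3, -4) contributes a regular 16-gon of circumradius 4.5 (area = (16/2)·4.500²·sin(360°/16) = 61.99 mm²); Taking the first minus the rest: starting from the r=7 cylinder (150.01 mm²), the r=4.5 cylinder at (-3, -4) partially overlaps it — only the 43.45 mm² overlap (of its 61.99 mm²) is removed, clipping the outline — area = 106.57 mm²; the cylinder at (2.5, 9): section is a regular 16-gon, circumradius r=11.5 (area = (16/2)·11.500²·sin(360°/16) = 404.88 mm²); Subtracting the remaining from the first: starting from the result so far (106.57 mm²), the r=11.5 cylinder at (2.5, 9) partially overlaps it — only the 85.55 mm² overlap (of its 404.88 mm²) is removed, clipping the outline — area = 21.01 mm². Checking containment: the cross-section at z = 13.2 is a subset of the cross-section at z = 9.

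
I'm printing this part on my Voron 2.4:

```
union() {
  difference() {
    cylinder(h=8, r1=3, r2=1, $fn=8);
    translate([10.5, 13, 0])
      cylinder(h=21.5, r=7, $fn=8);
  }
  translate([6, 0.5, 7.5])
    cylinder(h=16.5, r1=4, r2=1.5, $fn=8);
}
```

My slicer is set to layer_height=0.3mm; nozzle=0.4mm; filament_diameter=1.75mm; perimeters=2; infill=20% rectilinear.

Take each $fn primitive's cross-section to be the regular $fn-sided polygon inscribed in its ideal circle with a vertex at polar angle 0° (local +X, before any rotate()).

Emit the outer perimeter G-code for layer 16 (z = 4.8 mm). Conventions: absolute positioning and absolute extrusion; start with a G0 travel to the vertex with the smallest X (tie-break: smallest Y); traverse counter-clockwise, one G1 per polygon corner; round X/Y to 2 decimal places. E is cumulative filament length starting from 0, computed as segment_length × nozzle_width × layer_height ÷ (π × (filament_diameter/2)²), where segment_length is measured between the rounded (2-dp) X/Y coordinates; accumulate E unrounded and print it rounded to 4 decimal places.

At z = 4.8 mm: the cone contributes a regular 8-gon of circumradius 1.800 (interpolated between r1=3 and r2=1 at t=0.600); the r=7 cylinder at (10.5, 13) contributes a regular 8-gon of circumradius 7; Taking the first minus the rest: starting from the cone, the r=7 cylinder at (10.5, 13) misses the remaining region (no effect) — 1 connected region; the cone at (6, 0.5) does not reach this height (z outside [7.5, 24]); Merging all regions: only the result so far is present, so the union is just that shape — 1 connected region. The outline is a single polygon with 8 vertices. Extrusion per mm of travel: 0.4 × 0.3 / (π × 0.875²) = 0.049890. Accumulating E over each segment gives final E = 0.5493.

G0 X-1.80 Y0.00 Z4.80
G1 X-1.27 Y-1.27 E0.0687
G1 X0.00 Y-1.80 E0.1373
G1 X1.27 Y-1.27 E0.2060
G1 X1.80 Y0.00 E0.2746
G1 X1.27 Y1.27 E0.3433
G1 X0.00 Y1.80 E0.4119
G1 X-1.27 Y1.27 E0.4806
G1 X-1.80 Y0.00 E0.5493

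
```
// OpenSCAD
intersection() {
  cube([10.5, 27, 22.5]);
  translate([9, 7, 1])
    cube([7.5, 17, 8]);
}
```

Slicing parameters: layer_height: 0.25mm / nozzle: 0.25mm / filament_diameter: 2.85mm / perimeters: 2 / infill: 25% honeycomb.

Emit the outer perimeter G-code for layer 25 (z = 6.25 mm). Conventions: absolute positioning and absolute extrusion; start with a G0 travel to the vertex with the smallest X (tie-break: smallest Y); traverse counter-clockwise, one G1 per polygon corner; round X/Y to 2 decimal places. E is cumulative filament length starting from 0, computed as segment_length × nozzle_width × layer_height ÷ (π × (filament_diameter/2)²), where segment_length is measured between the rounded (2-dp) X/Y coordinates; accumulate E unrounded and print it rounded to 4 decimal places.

At z = 6.25 mm: the cube is present — its section is the full 10.5×27 rectangle; the 7.5×17 cube at (9, 7) contributes its full rectangle; Taking the intersection: the 7.5×17 cube at (9, 7) partially overlaps the 10.5×27 cube; clipping to the common part keeps 25.50 mm² — 1 connected region. The outline is a single polygon with 4 vertices. Extrusion per mm of travel: 0.25 × 0.25 / (π × 1.425²) = 0.009797. Accumulating E over each segment gives final E = 0.3625.

G0 X9.00 Y7.00 Z6.25
G1 X10.50 Y7.00 E0.0147
G1 X10.50 Y24.00 E0.1812
G1 X9.00 Y24.00 E0.1959
G1 X9.00 Y7.00 E0.3625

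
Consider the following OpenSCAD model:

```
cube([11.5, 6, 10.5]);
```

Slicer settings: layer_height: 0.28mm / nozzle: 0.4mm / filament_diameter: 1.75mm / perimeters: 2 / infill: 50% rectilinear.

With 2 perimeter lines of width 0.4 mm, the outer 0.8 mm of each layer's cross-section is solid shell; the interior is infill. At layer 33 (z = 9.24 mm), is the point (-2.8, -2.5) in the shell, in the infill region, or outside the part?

At z = 9.24 mm: the 11.5×6 cube contributes its full rectangle. Overall, the cross-section is a single solid region. The nearest boundary edge runs (0.00, 0.00)→(11.50, 0.00); distance from the point to it = 3.75 mm. The point is not inside any of the regions above, so it lies outside the cross-section (3.75 mm from the nearest boundary).

outside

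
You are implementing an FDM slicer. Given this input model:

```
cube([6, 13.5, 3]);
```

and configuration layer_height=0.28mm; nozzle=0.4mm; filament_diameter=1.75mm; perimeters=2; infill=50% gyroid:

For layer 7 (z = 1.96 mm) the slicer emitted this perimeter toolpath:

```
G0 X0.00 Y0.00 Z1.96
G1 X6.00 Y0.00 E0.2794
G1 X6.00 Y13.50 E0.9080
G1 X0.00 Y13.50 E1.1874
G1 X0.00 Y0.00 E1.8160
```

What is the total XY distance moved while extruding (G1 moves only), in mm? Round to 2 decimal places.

39.00 mm

Sum the Euclidean lengths of each G1 segment: total = 39.00 mm.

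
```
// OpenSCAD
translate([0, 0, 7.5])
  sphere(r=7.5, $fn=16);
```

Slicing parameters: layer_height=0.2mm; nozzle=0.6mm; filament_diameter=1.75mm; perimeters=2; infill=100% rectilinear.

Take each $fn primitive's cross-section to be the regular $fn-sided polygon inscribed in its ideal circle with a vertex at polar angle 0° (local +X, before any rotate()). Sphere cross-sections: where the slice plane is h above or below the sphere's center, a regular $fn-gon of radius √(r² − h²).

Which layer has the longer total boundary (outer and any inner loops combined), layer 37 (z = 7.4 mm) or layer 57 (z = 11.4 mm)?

layer 37 (z = 7.4 mm)

Layer 37 (z = 7.4): the r=7.5 sphere slices to a regular 16-gon of circumradius 7.499 (√(r²−h²) with h=0.1 from center) (perimeter = 2·16·7.499·sin(180°/16) = 46.82 mm). So its perimeter = 46.82 mm. Layer 57 (z = 11.4): the r=7.5 sphere contributes a regular 16-gon of circumradius √(7.5²−3.9²) = 6.406 (perimeter = 2·16·6.406·sin(180°/16) = 39.99 mm). So its perimeter = 39.99 mm. Layer 37 is larger (46.82 vs 39.99 mm).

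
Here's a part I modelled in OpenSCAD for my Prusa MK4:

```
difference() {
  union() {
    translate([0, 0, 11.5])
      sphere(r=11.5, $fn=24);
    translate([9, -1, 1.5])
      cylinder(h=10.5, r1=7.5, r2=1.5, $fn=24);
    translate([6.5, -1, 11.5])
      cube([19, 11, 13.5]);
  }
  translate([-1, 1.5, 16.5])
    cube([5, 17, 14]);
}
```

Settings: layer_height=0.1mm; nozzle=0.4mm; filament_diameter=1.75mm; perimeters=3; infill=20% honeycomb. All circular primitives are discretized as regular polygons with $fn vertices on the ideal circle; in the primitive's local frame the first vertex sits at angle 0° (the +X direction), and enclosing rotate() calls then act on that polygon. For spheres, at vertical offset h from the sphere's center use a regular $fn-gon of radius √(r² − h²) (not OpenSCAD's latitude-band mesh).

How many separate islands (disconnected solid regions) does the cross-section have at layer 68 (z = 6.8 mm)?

1

At z = 6.8 mm: the sphere: section is a regular 24-gon, circumradius = √(r²−h²) = √(11.5²−4.7²) = 10.496; the cone at (9, -1): at t=0.505 of its height the radius interpolates to r₁+(r₂−r₁)t = 4.471, giving a regular 24-gon of that circumradius; the cube at (6.5, -1) is absent (z outside [11.5, 25]); Combining (union): the regions partially overlap (shared area 40.45 mm²), so overlapping operands fuse into one piece — 1 connected region; the cube at (-1, 1.5) does not reach this height (z outside [16.5, 30.5]); Subtracting the remaining from the first: none of the subtracted shapes is present at this height, so that combined region is unchanged — 1 connected region. Overall, the cross-section is a single solid region. Island count = 1.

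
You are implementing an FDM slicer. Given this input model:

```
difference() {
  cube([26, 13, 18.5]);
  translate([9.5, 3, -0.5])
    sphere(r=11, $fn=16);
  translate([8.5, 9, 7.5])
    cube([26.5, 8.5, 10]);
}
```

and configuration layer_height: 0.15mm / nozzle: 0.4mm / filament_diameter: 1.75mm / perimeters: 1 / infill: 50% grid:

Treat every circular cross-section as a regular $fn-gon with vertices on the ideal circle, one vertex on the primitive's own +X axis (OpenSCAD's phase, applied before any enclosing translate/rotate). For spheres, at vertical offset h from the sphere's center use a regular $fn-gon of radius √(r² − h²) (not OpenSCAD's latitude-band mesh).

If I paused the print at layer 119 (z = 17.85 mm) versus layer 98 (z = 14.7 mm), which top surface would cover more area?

layer 119 (z = 17.85 mm)

Layer 119 (z = 17.85): the 26×13 cube contributes its full rectangle (area 338.00 mm²); the sphere at (9.5, 3) is absent (|z−center|=18.350 > r=11); the cube at (8.5, 9) is absent (z outside [7.5, 17.5]); Taking the first minus the rest: none of the subtracted shapes is present at this height, so the 26×13 cube is unchanged — area = 338.00 mm². So its area = 338.00 mm². Layer 98 (z = 14.7): the cube is present — its section is the full 26×13 rectangle (area 338.00 mm²); the sphere at (9.5, 3) is absent (|z−center|=15.200 > r=11); the cube at (8.5, 9) is present — its section is the full 26.5×8.5 rectangle (area 225.25 mm²); Subtracting the remaining from the first: starting from the 26×13 cube (338.00 mm²), the 26.5×8.5 cube at (8.5, 9) partially overlaps it — only the 70.00 mm² overlap (of its 225.25 mm²) is removed, clipping the outline — area = 268.00 mm². So its area = 268.00 mm². Layer 119 is larger (338.00 vs 268.00 mm²).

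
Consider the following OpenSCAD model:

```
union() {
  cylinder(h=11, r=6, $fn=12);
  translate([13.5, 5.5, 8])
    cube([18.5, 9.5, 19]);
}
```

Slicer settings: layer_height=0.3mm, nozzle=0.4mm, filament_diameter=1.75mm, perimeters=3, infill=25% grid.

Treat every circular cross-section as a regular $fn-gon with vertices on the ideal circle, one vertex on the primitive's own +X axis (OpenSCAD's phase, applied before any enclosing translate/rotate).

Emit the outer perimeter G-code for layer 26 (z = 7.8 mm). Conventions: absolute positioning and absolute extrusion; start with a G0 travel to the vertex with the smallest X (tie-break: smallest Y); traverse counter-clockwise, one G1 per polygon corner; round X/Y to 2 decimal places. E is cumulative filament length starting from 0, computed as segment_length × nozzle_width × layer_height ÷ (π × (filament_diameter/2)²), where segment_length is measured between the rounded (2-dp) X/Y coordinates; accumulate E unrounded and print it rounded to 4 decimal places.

G0 X-6.00 Y0.00 Z7.80
G1 X-5.20 Y-3.00 E0.1549
G1 X-3.00 Y-5.20 E0.3101
G1 X0.00 Y-6.00 E0.4650
G1 X3.00 Y-5.20 E0.6199
G1 X5.20 Y-3.00 E0.7751
G1 X6.00 Y0.00 E0.9300
G1 X5.20 Y3.00 E1.0849
G1 X3.00 Y5.20 E1.2402
G1 X0.00 Y6.00 E1.3951
G1 X-3.00 Y5.20 E1.5500
G1 X-5.20 Y3.00 E1.7052
G1 X-6.00 Y0.00 E1.8601

At z = 7.8 mm: the r=6 cylinder contributes a regular 12-gon of circumradius 6; the cube at (13.5, 5.5) is not intersected at this z (z outside [8, 27]); Merging all regions: only the r=6 cylinder is present, so the union is just that shape — 1 connected region. The outline is a single polygon with 12 vertices. Extrusion per mm of travel: 0.4 × 0.3 / (π × 0.875²) = 0.049890. Accumulating E over each segment gives final E = 1.8601.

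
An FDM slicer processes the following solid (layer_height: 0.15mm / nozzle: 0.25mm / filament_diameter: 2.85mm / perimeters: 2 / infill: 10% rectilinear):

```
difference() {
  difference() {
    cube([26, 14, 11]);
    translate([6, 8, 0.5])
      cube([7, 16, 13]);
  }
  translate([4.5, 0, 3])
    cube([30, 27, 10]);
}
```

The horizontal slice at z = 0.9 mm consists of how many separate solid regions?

At z = 0.9 mm: the 26×14 cube contributes its full rectangle; the 7×16 cube at (6, 8) contributes its full rectangle; Taking the first minus the rest: starting from the 26×14 cube, the 7×16 cube at (6, 8) partially overlaps it — only the 42.00 mm² overlap (of its 112.00 mm²) is removed, clipping the outline — 1 connected region; the cube at (4.5, 0) is absent (z outside [3, 13]); Taking the first minus the rest: none of the subtracted shapes is present at this height, so the result so far is unchanged — 1 connected region. The result has 1 disconnected region.

1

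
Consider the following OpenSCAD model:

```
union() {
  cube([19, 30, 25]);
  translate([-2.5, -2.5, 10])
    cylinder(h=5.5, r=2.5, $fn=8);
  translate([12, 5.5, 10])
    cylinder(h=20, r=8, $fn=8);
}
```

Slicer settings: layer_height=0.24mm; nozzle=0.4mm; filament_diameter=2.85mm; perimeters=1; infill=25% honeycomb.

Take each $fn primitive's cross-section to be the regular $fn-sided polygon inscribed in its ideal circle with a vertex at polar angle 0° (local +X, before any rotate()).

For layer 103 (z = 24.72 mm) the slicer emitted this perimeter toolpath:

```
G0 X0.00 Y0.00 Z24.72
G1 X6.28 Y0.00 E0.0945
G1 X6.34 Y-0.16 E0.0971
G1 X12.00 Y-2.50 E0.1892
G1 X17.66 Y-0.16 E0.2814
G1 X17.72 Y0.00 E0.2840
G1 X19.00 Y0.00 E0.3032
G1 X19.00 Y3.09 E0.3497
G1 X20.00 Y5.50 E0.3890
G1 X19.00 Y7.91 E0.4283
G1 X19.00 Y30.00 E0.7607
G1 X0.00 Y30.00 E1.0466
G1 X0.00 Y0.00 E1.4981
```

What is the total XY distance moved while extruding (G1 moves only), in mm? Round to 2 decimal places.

Sum the Euclidean lengths of each G1 segment: total = 99.55 mm.

99.55 mm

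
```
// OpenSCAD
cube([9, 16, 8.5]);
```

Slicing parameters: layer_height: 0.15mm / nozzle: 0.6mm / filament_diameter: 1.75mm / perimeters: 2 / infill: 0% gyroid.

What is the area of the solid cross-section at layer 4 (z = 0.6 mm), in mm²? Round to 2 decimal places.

At z = 0.6 mm: the cube is present — its section is the full 9×16 rectangle (area 144.00 mm²). Overall, the cross-section is a single solid region. Net area = 144.00 mm².

144.00 mm²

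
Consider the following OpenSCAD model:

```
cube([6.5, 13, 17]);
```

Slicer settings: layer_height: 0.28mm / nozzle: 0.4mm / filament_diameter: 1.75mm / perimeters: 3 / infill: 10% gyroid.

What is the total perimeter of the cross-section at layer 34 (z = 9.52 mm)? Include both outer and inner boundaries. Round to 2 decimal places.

39.00 mm

At z = 9.52 mm: the cube (footprint 6.5×13) is included at this height (perimeter 39.00 mm). Overall, the cross-section is a single solid region. Total boundary length (outer) = 39.00 mm.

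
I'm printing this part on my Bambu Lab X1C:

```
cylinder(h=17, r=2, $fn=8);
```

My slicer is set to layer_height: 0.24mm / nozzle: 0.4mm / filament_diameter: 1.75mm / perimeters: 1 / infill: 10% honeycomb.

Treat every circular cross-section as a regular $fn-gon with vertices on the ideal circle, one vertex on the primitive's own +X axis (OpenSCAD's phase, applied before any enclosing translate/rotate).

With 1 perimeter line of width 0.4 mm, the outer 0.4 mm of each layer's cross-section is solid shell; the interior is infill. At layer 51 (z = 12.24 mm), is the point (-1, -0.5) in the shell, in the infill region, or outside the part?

At z = 12.24 mm: the cylinder: section is a regular 8-gon, circumradius r=2. Overall, the cross-section is a single solid region. The nearest boundary edge runs (-2.00, 0.00)→(-1.41, -1.41); distance from the point to it = 0.73 mm. The point is inside the cross-section and 0.73 mm from the nearest boundary — more than the 0.4 mm shell width (1 × 0.4), so it's in the infill interior.

infill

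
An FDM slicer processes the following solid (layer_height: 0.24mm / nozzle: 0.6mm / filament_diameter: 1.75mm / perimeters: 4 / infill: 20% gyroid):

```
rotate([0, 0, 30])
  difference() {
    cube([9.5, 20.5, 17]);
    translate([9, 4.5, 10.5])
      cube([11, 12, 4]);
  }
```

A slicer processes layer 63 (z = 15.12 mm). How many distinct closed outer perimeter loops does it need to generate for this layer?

1

At z = 15.12 mm: the cube is present — its section is the full 9.5×20.5 rectangle; the cube at (9, 4.5) does not reach this height (z outside [10.5, 14.5]); After the difference (first − rest): none of the subtracted shapes is present at this height, so the 9.5×20.5 cube is unchanged — 1 connected region; (whole slice rotated 30° about Z — lengths, areas and connectivity unchanged). The result has 1 disconnected region.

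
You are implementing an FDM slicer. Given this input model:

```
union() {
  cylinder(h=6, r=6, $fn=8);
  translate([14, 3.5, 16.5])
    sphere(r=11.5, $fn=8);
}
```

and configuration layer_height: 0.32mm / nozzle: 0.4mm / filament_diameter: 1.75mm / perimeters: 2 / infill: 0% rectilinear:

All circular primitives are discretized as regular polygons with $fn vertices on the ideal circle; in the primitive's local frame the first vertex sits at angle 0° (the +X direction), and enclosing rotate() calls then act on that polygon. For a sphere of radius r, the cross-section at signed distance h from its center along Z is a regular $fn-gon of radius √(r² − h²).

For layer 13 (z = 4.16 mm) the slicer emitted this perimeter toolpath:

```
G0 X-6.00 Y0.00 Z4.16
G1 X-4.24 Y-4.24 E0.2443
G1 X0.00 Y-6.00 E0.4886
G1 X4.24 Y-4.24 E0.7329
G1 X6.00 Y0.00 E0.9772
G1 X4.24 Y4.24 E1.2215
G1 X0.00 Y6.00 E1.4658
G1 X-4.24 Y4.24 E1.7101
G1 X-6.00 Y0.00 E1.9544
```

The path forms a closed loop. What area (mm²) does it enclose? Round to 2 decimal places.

Apply the shoelace formula to the sequence of (X, Y) vertices; enclosed area = 101.76 mm².

101.76 mm²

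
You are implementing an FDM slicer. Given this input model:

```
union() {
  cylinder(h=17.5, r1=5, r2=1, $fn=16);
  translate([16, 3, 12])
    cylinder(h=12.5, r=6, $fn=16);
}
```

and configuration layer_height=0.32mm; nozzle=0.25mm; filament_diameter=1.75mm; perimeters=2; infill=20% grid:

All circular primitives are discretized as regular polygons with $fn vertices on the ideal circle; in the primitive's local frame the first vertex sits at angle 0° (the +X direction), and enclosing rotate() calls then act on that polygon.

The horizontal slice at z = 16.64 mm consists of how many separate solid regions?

At z = 16.64 mm: the cone: at t=0.951 of its height the radius interpolates to r₁+(r₂−r₁)t = 1.197, giving a regular 16-gon of that circumradius; the r=6 cylinder at (16, 3) gives a regular 16-gon of circumradius 6 (constant along its height); Combining (union): the 2 present regions are separate (no shared area or edge), so areas and boundary lengths simply add and each stays a separate island — 2 connected regions. The result has 2 disconnected regions.

2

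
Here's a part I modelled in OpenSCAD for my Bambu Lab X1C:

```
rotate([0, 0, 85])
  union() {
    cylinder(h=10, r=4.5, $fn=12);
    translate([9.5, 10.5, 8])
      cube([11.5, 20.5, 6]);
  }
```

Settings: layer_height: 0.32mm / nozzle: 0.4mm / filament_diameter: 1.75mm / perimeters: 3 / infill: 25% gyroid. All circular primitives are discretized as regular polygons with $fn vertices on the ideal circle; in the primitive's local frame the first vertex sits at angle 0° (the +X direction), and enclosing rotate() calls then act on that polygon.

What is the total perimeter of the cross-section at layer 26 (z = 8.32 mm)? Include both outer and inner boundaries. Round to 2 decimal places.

At z = 8.32 mm: the cylinder: section is a regular 12-gon, circumradius r=4.5 (perimeter = 2·12·4.500·sin(180°/12) = 27.95 mm); the cube at (9.5, 10.5) (footprint 11.5×20.5) is included at this height (perimeter 64.00 mm); Taking the union: the 2 present regions are separate (no shared area or edge), so areas and boundary lengths simply add and each stays a separate island — boundary = 91.95 mm; (whole slice rotated 85° about Z — lengths, areas and connectivity unchanged). Overall, the cross-section has 2 separate islands. Total boundary length (outer) = 91.95 mm.

91.95 mm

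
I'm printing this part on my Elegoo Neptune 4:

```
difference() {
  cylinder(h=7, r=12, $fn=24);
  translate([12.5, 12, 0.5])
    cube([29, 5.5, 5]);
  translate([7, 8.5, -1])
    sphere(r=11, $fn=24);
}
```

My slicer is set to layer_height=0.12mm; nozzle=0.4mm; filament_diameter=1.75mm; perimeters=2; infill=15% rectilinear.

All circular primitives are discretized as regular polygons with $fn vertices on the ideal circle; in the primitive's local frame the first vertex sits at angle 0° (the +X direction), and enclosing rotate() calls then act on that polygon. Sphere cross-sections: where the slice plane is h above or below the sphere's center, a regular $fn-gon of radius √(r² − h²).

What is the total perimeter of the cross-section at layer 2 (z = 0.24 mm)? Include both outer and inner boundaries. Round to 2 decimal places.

76.67 mm

At z = 0.24 mm: the cylinder: section is a regular 24-gon, circumradius r=12 (perimeter = 2·24·12.000·sin(180°/24) = 75.18 mm); the cube at (12.5, 12) is absent (z outside [0.5, 5.5]); the r=11 sphere at (7, 8.5) slices to a regular 24-gon of circumradius 10.930 (√(r²−h²) with h=1.24 from center) (perimeter = 2·24·10.930·sin(180°/24) = 68.48 mm); Subtracting the remaining from the first: starting from the r=12 cylinder, the r=11 sphere at (7, 8.5) partially overlaps it — only the 166.93 mm² overlap (of its 371.03 mm²) is removed, clipping the outline — boundary = 76.67 mm. Overall, the cross-section is a single solid region. Total boundary length (outer) = 76.67 mm.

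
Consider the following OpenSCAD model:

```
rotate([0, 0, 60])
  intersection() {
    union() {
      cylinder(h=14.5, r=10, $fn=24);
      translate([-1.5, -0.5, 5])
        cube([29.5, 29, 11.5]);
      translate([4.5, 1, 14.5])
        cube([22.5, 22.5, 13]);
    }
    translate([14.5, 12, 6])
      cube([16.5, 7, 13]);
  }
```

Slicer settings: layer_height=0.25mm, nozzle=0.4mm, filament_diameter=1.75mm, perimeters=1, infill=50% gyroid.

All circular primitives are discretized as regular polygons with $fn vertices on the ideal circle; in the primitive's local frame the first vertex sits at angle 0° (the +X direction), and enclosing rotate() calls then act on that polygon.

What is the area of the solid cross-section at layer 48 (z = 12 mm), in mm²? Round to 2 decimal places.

At z = 12 mm: the r=10 cylinder gives a regular 24-gon of circumradius 10 (constant along its height) (area = (24/2)·10.000²·sin(360°/24) = 310.58 mm²); the 29.5×29 cube at (-1.5, -0.5) contributes its full rectangle (area 855.50 mm²); the cube at (4.5, 1) is not intersected at this z (z outside [14.5, 27.5]); Merging all regions: the regions partially overlap — summed areas 1166.08 mm² minus the doubly-counted overlap 98.23 mm² gives 1067.85 mm² — area = 1067.85 mm²; the cube at (14.5, 12) (footprint 16.5×7) is included at this height (area 115.50 mm²); Taking the intersection: the 16.5×7 cube at (14.5, 12) partially overlaps the result so far; clipping to the common part keeps 94.50 mm² — area = 94.50 mm²; (whole slice rotated 60° about Z — lengths, areas and connectivity unchanged). Overall, the cross-section is a single solid region. Net area = 94.50 mm².

94.50 mm²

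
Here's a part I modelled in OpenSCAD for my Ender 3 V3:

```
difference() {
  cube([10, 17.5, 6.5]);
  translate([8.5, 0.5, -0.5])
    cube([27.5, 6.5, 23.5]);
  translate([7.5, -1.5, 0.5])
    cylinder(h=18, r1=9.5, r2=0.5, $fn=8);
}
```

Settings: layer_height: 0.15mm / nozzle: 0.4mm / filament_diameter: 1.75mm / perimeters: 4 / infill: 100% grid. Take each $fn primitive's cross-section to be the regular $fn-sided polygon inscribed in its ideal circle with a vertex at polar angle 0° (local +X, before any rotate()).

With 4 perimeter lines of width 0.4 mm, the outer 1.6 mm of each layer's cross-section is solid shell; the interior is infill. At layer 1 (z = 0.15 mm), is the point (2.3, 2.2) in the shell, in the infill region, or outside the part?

At z = 0.15 mm: the cube (footprint 10×17.5) is included at this height; the cube at (8.5, 0.5) is present — its section is the full 27.5×6.5 rectangle; the cone at (7.5, -1.5) does not reach this height (z outside [0.5, 18.5]); After the difference (first − rest): starting from the 10×17.5 cube, the 27.5×6.5 cube at (8.5, 0.5) partially overlaps it — only the 9.75 mm² overlap (of its 178.75 mm²) is removed, clipping the outline — 1 connected region. Overall, the cross-section is a single solid region. The nearest boundary edge runs (10.00, 0.00)→(0.00, 0.00); distance from the point to it = 2.20 mm. The point is inside the cross-section and 2.20 mm from the nearest boundary — more than the 1.6 mm shell width (4 × 0.4), so it's in the infill interior.

infill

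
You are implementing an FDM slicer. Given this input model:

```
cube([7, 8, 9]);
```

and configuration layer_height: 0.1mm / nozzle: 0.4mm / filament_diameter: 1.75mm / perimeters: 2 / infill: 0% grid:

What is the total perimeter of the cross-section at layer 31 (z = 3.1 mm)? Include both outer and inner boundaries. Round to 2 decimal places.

At z = 3.1 mm: the cube (footprint 7×8) is included at this height (perimeter 30.00 mm). Overall, the cross-section is a single solid region. Total boundary length (outer) = 30.00 mm.

30.00 mm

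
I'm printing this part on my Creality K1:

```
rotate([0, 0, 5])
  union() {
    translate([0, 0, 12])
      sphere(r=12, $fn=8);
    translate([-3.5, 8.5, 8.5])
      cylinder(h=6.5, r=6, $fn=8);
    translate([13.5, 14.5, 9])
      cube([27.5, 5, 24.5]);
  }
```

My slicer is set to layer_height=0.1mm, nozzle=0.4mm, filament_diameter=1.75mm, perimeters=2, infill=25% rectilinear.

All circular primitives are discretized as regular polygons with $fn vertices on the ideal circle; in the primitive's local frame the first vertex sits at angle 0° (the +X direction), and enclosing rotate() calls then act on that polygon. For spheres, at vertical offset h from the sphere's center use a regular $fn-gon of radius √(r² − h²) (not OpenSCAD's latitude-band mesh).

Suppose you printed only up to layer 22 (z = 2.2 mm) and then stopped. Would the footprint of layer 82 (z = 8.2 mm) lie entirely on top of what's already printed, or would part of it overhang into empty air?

part overhangs

Compare the two slices. At z = 2.2: the r=12 sphere slices to a regular 8-gon of circumradius 6.925 (√(r²−h²) with h=9.8 from center) (area = (8/2)·6.925²·sin(360°/8) = 135.65 mm²); the cylinder at (-3.5, 8.5) is absent (z outside [8.5, 15]); the cube at (13.5, 14.5) does not reach this height (z outside [9, 33.5]); Taking the union: only the r=12 sphere is present, so the union is just that shape — area = 135.65 mm²; (rotated 5° about Z; rotation is an isometry so areas/perimeters/island counts are preserved). At z = 8.2: the r=12 sphere slices to a regular 8-gon of circumradius 11.382 (√(r²−h²) with h=3.8 from center) (area = (8/2)·11.382²·sin(360°/8) = 366.45 mm²); the cylinder at (-3.5, 8.5) is not intersected at this z (z outside [8.5, 15]); the cube at (13.5, 14.5) is absent (z outside [9, 33.5]); Combining (union): only the r=12 sphere is present, so the union is just that shape — area = 366.45 mm²; (rotated 5° about Z; rotation is an isometry so areas/perimeters/island counts are preserved). Checking containment: at z = 8.2 the cross-section extends beyond the z = 2.2 cross-section by about 230.80 mm².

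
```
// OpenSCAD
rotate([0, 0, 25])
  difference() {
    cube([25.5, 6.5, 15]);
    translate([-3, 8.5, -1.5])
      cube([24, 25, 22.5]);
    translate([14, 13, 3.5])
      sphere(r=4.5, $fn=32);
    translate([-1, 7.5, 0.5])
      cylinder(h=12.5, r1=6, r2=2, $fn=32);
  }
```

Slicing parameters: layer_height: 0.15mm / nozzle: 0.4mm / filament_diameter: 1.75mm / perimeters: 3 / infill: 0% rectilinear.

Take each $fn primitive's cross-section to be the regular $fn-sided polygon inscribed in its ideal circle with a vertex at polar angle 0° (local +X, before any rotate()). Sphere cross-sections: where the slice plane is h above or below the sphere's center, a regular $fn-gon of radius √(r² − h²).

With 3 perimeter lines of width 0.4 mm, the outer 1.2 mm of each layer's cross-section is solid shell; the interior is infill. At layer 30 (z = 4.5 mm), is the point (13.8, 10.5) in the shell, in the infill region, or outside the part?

At z = 4.5 mm: the 25.5×6.5 cube contributes its full rectangle; the 24×25 cube at (-3, 8.5) contributes its full rectangle; the r=4.5 sphere at (14, 13) slices to a regular 32-gon of circumradius 4.387 (√(r²−h²) with h=1 from center); the cone at (-1, 7.5) contributes a regular 32-gon of circumradius 4.720 (interpolated between r1=6 and r2=2 at t=0.320); Taking the first minus the rest: starting from the 25.5×6.5 cube, the 24×25 cube at (-3, 8.5) misses the remaining region (no effect); the r=4.5 sphere at (14, 13) misses the remaining region (no effect); the cone at (-1, 7.5) partially overlaps it — only the 9.04 mm² overlap (of its 69.54 mm²) is removed, clipping the outline — 1 connected region; (rotated 25° about Z; rotation is an isometry so areas/perimeters/island counts are preserved). Overall, the cross-section is a single solid region. Undo the 25° rotation: the query point maps to (16.945, 3.684) in the un-rotated model frame. The nearest boundary edge runs (3.61, 6.50)→(25.50, 6.50); distance from the point to it = 2.82 mm. The point is inside the cross-section and 2.82 mm from the nearest boundary — more than the 1.2 mm shell width (3 × 0.4), so it's in the infill interior.

infill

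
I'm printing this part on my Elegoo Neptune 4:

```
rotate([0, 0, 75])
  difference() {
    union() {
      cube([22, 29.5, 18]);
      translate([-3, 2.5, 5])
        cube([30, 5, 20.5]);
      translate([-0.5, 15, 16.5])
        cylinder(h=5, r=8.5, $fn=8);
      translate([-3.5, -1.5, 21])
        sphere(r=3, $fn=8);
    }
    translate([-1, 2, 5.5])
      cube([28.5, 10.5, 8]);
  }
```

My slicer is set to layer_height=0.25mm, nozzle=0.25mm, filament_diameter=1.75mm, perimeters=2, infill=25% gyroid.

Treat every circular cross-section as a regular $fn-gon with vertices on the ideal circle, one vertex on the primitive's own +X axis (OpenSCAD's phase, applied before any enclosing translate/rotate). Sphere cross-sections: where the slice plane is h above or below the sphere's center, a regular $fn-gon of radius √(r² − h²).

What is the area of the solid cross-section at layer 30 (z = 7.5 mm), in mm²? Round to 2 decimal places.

At z = 7.5 mm: the 22×29.5 cube contributes its full rectangle (area 649.00 mm²); the cube at (-3, 2.5) (footprint 30×5) is included at this height (area 150.00 mm²); the cylinder at (-0.5, 15) is absent (z outside [16.5, 21.5]); the sphere at (-3.5, -1.5) is absent (|z−center|=13.500 > r=3); Merging all regions: the regions partially overlap — summed areas 799.00 mm² minus the doubly-counted overlap 110.00 mm² gives 689.00 mm² — area = 689.00 mm²; the 28.5×10.5 cube at (-1, 2) contributes its full rectangle (area 299.25 mm²); Taking the first minus the rest: starting from that combined region (689.00 mm²), the 28.5×10.5 cube at (-1, 2) partially overlaps it — only the 261.00 mm² overlap (of its 299.25 mm²) is removed, clipping the outline — area = 428.00 mm²; (whole slice rotated 75° about Z — lengths, areas and connectivity unchanged). Overall, the cross-section has 3 separate islands. Net area = 428.00 mm².

428.00 mm²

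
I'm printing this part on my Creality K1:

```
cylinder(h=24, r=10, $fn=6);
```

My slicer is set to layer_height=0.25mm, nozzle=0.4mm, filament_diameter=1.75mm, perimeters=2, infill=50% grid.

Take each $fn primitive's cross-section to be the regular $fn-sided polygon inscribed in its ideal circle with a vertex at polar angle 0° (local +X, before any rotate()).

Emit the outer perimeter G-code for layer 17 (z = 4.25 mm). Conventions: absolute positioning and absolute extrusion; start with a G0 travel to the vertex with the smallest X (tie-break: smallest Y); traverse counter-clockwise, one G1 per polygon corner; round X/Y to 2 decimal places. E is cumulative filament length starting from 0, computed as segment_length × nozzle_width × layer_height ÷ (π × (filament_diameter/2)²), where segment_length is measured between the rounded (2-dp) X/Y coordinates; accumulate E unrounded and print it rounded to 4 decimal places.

G0 X-10.00 Y0.00 Z4.25
G1 X-5.00 Y-8.66 E0.4157
G1 X5.00 Y-8.66 E0.8315
G1 X10.00 Y0.00 E1.2472
G1 X5.00 Y8.66 E1.6630
G1 X-5.00 Y8.66 E2.0787
G1 X-10.00 Y0.00 E2.4945

At z = 4.25 mm: the r=10 cylinder contributes a regular 6-gon of circumradius 10. The outline is a single polygon with 6 vertices. Extrusion per mm of travel: 0.4 × 0.25 / (π × 0.875²) = 0.041575. Accumulating E over each segment gives final E = 2.4945.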